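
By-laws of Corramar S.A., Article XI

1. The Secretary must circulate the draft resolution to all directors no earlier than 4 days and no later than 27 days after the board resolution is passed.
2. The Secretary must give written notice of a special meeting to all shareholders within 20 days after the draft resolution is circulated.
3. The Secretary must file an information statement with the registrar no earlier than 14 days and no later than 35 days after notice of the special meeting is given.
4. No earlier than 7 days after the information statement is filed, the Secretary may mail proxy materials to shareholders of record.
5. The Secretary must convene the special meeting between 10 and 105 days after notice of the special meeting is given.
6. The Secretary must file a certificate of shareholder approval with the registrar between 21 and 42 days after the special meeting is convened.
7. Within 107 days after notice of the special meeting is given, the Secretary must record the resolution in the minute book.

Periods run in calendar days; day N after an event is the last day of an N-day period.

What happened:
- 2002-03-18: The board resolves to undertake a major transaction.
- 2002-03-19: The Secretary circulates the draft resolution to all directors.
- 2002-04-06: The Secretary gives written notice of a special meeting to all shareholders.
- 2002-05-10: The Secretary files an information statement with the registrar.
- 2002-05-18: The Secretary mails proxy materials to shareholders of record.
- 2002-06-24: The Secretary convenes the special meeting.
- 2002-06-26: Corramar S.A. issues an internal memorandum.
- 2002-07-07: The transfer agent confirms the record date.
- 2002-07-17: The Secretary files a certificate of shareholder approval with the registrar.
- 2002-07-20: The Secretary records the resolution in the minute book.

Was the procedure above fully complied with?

(1) the permitted window runs from 2002-03-18 + 4 = 2002-03-22 to 2002-03-18 + 27 = 2002-04-14; done 2002-03-19 — 3 days before the window opened.
The procedure was therefore not followed at step 1.

No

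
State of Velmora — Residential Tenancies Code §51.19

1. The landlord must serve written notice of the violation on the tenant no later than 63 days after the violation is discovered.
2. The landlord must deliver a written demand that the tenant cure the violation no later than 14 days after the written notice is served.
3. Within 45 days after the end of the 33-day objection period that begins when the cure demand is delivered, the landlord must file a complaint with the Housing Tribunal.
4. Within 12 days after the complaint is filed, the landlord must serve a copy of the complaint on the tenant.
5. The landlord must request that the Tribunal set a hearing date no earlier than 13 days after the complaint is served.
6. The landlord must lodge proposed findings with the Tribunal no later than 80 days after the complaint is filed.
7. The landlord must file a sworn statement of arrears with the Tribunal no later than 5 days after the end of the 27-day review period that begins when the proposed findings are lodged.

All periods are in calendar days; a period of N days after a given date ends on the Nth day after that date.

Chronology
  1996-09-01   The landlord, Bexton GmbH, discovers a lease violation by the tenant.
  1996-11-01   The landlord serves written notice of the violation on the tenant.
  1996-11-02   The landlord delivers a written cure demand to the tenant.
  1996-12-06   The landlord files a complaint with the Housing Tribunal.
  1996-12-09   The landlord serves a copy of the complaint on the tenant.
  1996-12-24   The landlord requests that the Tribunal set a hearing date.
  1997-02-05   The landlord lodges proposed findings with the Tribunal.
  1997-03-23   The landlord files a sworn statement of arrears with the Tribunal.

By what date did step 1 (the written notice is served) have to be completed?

Step 1 runs from 1996-09-01, when the violation is discovered. 63 days after 1996-09-01 is 1996-11-03.

1996-11-03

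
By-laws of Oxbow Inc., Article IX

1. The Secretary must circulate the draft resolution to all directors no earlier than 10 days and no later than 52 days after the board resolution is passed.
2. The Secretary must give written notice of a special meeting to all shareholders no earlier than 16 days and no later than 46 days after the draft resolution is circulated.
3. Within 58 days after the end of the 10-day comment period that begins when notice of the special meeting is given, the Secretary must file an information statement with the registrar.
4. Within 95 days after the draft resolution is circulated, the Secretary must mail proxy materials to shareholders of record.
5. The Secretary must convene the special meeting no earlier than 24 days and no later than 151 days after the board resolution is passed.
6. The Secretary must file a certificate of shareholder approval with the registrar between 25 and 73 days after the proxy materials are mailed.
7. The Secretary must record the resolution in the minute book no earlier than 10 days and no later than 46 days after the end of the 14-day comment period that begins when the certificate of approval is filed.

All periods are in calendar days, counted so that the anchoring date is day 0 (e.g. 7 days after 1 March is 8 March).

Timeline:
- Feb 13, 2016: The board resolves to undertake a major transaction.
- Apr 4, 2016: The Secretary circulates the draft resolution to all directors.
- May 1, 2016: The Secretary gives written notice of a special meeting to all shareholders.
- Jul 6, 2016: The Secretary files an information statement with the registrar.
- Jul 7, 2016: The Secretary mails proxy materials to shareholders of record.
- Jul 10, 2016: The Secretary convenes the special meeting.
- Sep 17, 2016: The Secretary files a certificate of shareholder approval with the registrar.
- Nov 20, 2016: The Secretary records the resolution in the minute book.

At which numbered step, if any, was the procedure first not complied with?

Step 1 — 10 and 52 days from Feb 13, 2016 (when the board resolution is passed) are Feb 23, 2016 and Apr 5, 2016 respectively; done Apr 4, 2016, which is between those dates.
Step 2 — 16 and 46 days from Apr 4, 2016 (when the draft resolution is circulated) are Apr 20, 2016 and May 20, 2016 respectively; May 1, 2016 falls inside that range.
Step 3 — counting 58 days from May 11, 2016 (end of the 10-day comment period, which began when notice of the special meeting is given on May 1, 2016) gives a deadline of Jul 8, 2016; Jul 6, 2016 is within that limit.
Step 4 — counting 95 days from Apr 4, 2016 (when the draft resolution is circulated) gives a deadline of Jul 8, 2016; Jul 7, 2016 is within that limit.
Step 5 — 24 and 151 days from Feb 13, 2016 (when the board resolution is passed) are Mar 8, 2016 and Jul 13, 2016 respectively; done Jul 10, 2016 — within the window.
Step 6 — 25 and 73 days from Jul 7, 2016 (when the proxy materials are mailed) are Aug 1, 2016 and Sep 18, 2016 respectively; done Sep 17, 2016, which is between those dates.
Step 7 — 10 and 46 days from Oct 1, 2016 (end of the 14-day comment period, which began when the certificate of approval is filed on Sep 17, 2016) are Oct 11, 2016 and Nov 16, 2016 respectively; Nov 20, 2016 is 4 days past the end of the window.

Step 7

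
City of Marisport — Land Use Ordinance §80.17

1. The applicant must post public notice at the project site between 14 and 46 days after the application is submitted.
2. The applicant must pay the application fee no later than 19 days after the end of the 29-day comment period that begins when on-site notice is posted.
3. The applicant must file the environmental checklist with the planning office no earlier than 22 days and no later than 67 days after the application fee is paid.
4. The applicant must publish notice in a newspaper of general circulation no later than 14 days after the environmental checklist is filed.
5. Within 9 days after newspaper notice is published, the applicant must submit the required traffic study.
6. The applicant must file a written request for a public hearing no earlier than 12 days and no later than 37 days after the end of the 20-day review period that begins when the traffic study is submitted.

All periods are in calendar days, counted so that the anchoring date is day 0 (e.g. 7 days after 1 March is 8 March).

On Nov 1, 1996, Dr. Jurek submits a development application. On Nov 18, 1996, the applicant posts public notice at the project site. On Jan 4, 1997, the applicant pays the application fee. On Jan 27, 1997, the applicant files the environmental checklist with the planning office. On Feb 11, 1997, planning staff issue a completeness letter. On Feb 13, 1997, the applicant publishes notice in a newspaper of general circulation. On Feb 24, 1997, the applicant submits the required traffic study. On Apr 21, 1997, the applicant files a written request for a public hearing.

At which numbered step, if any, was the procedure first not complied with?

(1) the permitted window runs from Nov 1, 1996 + 14 = Nov 15, 1996 to Nov 1, 1996 + 46 = Dec 17, 1996; Nov 18, 1996 falls inside that range.
(2) due by Dec 17, 1996 + 19 days = Jan 5, 1997; done Jan 4, 1997 — timely.
(3) the permitted window runs from Jan 4, 1997 + 22 = Jan 26, 1997 to Jan 4, 1997 + 67 = Mar 12, 1997; Jan 27, 1997 falls inside that range.
(4) due by Jan 27, 1997 + 14 days = Feb 10, 1997; Feb 13, 1997 misses that deadline by 3 days.

Step 4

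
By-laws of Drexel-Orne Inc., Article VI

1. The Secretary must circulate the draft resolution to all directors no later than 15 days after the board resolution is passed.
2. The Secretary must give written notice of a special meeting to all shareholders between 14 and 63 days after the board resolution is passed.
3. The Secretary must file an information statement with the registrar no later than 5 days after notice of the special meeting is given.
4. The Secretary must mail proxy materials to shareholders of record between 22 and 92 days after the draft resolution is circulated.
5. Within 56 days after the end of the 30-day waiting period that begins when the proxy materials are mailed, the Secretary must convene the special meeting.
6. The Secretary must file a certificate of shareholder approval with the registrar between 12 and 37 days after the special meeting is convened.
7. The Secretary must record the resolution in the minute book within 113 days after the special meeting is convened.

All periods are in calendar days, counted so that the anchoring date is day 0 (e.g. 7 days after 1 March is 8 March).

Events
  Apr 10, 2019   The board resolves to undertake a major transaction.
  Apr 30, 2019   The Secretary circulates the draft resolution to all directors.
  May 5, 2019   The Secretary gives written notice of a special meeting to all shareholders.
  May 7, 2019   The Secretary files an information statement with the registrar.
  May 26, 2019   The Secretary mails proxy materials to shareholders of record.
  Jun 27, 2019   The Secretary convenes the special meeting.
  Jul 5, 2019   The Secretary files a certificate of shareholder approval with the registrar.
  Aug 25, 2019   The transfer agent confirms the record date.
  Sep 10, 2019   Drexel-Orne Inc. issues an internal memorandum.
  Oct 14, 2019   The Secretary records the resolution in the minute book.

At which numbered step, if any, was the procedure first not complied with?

Step 1

(1) due by Apr 10, 2019 + 15 days = Apr 25, 2019; done Apr 30, 2019 — 5 days late.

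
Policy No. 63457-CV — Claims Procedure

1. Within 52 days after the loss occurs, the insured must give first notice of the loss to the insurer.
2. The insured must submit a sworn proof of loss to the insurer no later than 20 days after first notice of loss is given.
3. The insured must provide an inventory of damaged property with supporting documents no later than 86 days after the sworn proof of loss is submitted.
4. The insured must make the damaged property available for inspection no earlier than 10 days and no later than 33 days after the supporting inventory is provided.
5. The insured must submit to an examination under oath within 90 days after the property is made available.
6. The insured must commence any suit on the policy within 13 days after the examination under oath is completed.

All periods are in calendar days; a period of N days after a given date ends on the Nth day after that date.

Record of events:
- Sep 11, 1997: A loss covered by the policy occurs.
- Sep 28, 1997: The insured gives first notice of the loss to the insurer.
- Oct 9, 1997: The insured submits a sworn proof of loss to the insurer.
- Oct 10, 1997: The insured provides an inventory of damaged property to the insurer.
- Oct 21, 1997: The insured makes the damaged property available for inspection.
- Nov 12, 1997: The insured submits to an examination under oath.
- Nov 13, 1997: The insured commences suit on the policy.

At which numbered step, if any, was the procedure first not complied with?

Step 1 — counting 52 days from Sep 11, 1997 (when the loss occurs) gives a deadline of Nov 2, 1997; completed Sep 28, 1997, before the deadline.
Step 2 — counting 20 days from Sep 28, 1997 (when first notice of loss is given) gives a deadline of Oct 18, 1997; done Oct 9, 1997 — timely.
Step 3 — counting 86 days from Oct 9, 1997 (when the sworn proof of loss is submitted) gives a deadline of Jan 3, 1998; Oct 10, 1997 is within that limit.
Step 4 — 10 and 33 days from Oct 10, 1997 (when the supporting inventory is provided) are Oct 20, 1997 and Nov 12, 1997 respectively; done Oct 21, 1997 — within the window.
Step 5 — counting 90 days from Oct 21, 1997 (when the property is made available) gives a deadline of Jan 19, 1998; done Nov 12, 1997 — timely.
Step 6 — counting 13 days from Nov 12, 1997 (when the examination under oath is completed) gives a deadline of Nov 25, 1997; done Nov 13, 1997 — timely.

None — every step was satisfied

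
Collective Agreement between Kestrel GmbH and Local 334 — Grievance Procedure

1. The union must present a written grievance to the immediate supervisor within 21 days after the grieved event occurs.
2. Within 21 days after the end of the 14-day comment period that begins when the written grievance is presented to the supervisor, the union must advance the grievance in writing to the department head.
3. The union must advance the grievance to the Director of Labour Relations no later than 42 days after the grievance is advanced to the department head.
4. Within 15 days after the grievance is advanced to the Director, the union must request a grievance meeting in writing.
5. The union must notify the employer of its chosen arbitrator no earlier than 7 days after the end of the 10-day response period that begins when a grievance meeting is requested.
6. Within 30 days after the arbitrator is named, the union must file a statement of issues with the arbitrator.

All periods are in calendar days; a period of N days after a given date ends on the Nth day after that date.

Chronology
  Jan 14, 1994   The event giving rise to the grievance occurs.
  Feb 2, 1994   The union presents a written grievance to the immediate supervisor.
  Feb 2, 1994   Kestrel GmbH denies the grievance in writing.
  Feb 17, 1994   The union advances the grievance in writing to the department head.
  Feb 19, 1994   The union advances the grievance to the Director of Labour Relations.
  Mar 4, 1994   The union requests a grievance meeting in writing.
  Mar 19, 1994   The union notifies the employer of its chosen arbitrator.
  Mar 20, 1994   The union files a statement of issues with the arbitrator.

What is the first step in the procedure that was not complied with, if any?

Step 5

(1) due by Jan 14, 1994 + 21 days = Feb 4, 1994; completed Feb 2, 1994, before the deadline.
(2) due by Feb 16, 1994 + 21 days = Mar 9, 1994; Feb 17, 1994 is within that limit.
(3) due by Feb 17, 1994 + 42 days = Mar 31, 1994; Feb 19, 1994 is within that limit.
(4) due by Feb 19, 1994 + 15 days = Mar 6, 1994; completed Mar 4, 1994, before the deadline.
(5) permitted from Mar 14, 1994 + 7 days = Mar 21, 1994 onward; done Mar 19, 1994 — 2 days too early.
The procedure was therefore not followed at step 5.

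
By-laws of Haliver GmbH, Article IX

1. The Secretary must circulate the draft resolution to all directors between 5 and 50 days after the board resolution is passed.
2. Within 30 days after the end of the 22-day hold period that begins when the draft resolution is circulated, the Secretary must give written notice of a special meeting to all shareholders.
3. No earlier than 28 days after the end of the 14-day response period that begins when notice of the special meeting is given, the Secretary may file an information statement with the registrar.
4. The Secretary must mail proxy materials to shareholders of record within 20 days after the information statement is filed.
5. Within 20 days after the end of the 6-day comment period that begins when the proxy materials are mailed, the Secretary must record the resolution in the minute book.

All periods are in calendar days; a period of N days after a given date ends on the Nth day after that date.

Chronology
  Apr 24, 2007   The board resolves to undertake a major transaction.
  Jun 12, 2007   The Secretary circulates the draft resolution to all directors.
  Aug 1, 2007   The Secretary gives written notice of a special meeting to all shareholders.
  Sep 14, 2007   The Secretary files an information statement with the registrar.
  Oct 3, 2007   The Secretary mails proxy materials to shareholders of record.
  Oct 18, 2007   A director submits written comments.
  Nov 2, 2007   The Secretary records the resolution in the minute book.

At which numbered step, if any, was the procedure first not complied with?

Step 1 — 5 and 50 days from Apr 24, 2007 (when the board resolution is passed) are Apr 29, 2007 and Jun 13, 2007 respectively; done Jun 12, 2007 — within the window.
Step 2 — counting 30 days from Jul 4, 2007 (end of the 22-day hold period, which began when the draft resolution is circulated on Jun 12, 2007) gives a deadline of Aug 3, 2007; done Aug 1, 2007 — timely.
Step 3 — must wait 28 days from Aug 15, 2007 (end of the 14-day response period, which began when notice of the special meeting is given on Aug 1, 2007), so not before Sep 12, 2007; done Sep 14, 2007, after the minimum wait.
Step 4 — counting 20 days from Sep 14, 2007 (when the information statement is filed) gives a deadline of Oct 4, 2007; Oct 3, 2007 is within that limit.
Step 5 — counting 20 days from Oct 9, 2007 (end of the 6-day comment period, which began when the proxy materials are mailed on Oct 3, 2007) gives a deadline of Oct 29, 2007; not done until Nov 2, 2007, 4 days after the deadline.

Step 5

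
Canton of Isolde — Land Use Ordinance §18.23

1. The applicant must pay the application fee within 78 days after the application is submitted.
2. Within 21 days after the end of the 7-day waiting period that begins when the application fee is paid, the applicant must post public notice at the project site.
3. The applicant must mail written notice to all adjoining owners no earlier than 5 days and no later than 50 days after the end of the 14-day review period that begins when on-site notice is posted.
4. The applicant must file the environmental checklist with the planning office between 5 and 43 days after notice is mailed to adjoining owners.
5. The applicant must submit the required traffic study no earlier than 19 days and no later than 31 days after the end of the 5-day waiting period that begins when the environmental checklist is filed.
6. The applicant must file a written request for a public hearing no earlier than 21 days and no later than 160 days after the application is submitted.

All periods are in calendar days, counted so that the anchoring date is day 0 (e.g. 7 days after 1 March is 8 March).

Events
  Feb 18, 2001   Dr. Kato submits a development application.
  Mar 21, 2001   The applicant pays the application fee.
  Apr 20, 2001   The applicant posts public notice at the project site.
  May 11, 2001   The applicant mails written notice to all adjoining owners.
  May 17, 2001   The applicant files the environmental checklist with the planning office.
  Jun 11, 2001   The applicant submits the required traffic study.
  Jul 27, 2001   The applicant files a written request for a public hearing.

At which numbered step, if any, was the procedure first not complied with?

Step 1: 78 days after Feb 18, 2001 (when the application is submitted) is May 7, 2001; completed Mar 21, 2001, before the deadline.
Step 2: 21 days after Mar 28, 2001 (end of the 7-day waiting period, which began when the application fee is paid on Mar 21, 2001) is Apr 18, 2001; Apr 20, 2001 misses that deadline by 2 days.

Step 2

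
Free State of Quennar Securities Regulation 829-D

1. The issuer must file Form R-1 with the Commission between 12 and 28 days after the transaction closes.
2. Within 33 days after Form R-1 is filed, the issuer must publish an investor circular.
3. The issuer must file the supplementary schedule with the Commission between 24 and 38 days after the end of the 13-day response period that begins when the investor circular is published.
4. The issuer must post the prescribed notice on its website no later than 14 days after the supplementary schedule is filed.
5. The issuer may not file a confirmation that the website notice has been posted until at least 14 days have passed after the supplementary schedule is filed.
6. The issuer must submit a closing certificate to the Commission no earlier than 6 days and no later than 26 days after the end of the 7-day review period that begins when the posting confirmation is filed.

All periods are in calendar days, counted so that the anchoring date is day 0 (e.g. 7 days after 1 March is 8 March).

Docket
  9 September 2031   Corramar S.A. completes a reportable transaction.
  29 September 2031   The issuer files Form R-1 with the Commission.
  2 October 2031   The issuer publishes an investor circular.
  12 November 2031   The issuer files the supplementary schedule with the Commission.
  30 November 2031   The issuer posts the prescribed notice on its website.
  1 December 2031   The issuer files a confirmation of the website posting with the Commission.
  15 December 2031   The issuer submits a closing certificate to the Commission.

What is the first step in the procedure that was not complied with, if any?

Step 4

(1) the permitted window runs from 9 September 2031 + 12 = 21 September 2031 to 9 September 2031 + 28 = 7 October 2031; 29 September 2031 falls inside that range.
(2) due by 29 September 2031 + 33 days = 1 November 2031; done 2 October 2031 — timely.
(3) the permitted window runs from 15 October 2031 + 24 = 8 November 2031 to 15 October 2031 + 38 = 22 November 2031; done 12 November 2031 — within the window.
(4) due by 12 November 2031 + 14 days = 26 November 2031; not done until 30 November 2031, 4 days after the deadline.
That is the first point of non-compliance.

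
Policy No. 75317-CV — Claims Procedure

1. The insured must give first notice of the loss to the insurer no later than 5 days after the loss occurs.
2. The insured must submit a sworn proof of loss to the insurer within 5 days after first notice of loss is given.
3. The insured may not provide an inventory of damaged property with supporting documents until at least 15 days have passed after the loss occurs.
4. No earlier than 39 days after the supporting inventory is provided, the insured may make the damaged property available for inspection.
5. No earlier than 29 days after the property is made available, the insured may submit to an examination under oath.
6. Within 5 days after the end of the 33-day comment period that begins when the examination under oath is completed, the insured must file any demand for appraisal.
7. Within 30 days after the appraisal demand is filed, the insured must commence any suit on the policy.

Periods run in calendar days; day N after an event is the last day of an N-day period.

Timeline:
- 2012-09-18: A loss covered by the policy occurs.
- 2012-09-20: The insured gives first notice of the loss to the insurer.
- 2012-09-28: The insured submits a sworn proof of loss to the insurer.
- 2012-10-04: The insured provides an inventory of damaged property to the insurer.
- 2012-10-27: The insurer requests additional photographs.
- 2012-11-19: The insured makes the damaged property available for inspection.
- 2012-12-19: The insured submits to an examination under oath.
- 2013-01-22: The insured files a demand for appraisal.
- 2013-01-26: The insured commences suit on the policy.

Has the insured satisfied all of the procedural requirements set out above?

No

Step 1: 5 days after 2012-09-18 (when the loss occurs) is 2012-09-23; 2012-09-20 is within that limit.
Step 2: 5 days after 2012-09-20 (when first notice of loss is given) is 2012-09-25; done 2012-09-28 — 3 days late.
The analysis stops there.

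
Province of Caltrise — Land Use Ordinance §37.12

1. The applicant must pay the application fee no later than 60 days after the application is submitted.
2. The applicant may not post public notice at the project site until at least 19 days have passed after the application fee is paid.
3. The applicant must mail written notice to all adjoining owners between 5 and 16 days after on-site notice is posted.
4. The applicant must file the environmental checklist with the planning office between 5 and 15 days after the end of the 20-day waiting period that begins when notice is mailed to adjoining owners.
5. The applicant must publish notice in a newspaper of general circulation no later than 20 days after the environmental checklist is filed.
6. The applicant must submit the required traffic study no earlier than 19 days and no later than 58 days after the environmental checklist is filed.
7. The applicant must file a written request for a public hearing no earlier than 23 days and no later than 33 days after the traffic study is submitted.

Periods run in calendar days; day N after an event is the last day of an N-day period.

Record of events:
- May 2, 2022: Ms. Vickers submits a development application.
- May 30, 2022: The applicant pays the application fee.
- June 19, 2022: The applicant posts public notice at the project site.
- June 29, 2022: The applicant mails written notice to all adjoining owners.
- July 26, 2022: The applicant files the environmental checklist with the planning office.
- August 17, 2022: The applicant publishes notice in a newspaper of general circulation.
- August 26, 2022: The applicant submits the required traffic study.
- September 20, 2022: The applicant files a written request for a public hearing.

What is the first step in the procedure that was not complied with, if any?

Step 5

Step 1 — counting 60 days from May 2, 2022 (when the application is submitted) gives a deadline of July 1, 2022; done May 30, 2022 — timely.
Step 2 — must wait 19 days from May 30, 2022 (when the application fee is paid), so not before June 18, 2022; June 19, 2022 is on or after that date.
Step 3 — 5 and 16 days from June 19, 2022 (when on-site notice is posted) are June 24, 2022 and July 5, 2022 respectively; done June 29, 2022 — within the window.
Step 4 — 5 and 15 days from July 19, 2022 (end of the 20-day waiting period, which began when notice is mailed to adjoining owners on June 29, 2022) are July 24, 2022 and August 3, 2022 respectively; done July 26, 2022 — within the window.
Step 5 — counting 20 days from July 26, 2022 (when the environmental checklist is filed) gives a deadline of August 15, 2022; not done until August 17, 2022, 2 days after the deadline.
The procedure was therefore not followed at step 5.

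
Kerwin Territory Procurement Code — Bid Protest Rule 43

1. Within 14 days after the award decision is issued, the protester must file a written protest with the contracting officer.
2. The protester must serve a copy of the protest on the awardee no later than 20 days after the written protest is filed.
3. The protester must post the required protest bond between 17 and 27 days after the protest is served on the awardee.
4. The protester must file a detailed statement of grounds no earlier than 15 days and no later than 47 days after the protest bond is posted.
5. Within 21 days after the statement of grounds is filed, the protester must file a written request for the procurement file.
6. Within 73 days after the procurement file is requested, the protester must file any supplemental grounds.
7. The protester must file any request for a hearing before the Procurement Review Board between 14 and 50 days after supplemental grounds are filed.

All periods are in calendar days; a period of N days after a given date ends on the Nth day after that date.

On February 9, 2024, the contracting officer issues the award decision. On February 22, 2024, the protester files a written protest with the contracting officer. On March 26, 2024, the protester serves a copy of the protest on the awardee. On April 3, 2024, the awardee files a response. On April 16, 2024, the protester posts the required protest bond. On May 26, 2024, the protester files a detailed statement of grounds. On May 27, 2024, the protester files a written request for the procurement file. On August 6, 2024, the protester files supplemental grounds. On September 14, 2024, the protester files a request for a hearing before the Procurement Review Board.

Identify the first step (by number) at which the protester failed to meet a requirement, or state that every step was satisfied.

Step 1 — counting 14 days from February 9, 2024 (when the award decision is issued) gives a deadline of February 23, 2024; completed February 22, 2024, before the deadline.
Step 2 — counting 20 days from February 22, 2024 (when the written protest is filed) gives a deadline of March 13, 2024; March 26, 2024 misses that deadline by 13 days.
The procedure was therefore not followed at step 2.

Step 2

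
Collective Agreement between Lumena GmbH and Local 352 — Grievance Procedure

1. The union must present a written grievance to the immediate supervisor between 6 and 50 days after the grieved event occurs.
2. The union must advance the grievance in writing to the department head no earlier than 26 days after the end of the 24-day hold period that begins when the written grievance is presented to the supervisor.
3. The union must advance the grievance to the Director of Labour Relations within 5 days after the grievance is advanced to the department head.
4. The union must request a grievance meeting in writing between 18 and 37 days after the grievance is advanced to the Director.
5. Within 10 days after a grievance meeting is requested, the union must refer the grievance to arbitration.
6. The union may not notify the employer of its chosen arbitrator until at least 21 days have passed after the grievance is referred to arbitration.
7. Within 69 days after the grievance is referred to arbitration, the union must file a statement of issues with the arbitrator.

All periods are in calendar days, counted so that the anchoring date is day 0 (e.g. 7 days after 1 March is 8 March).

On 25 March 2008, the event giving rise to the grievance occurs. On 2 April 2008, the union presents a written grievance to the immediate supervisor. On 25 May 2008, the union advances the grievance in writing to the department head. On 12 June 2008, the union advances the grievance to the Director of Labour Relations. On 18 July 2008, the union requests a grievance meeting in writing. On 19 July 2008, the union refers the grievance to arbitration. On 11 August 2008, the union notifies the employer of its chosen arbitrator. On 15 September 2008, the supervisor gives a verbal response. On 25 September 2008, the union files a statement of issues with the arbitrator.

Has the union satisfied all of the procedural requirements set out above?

Step 1: the window is 6–50 days after 25 March 2008 (when the grieved event occurs), so 31 March 2008 through 14 May 2008; 2 April 2008 falls inside that range.
Step 2: the earliest permitted date is 26 days after 26 April 2008 (end of the 24-day hold period, which began when the written grievance is presented to the supervisor on 2 April 2008), i.e. 22 May 2008; done 25 May 2008 — permitted.
Step 3: 5 days after 25 May 2008 (when the grievance is advanced to the department head) is 30 May 2008; done 12 June 2008 — 13 days late.
No need to go further; step 3 was not satisfied.

No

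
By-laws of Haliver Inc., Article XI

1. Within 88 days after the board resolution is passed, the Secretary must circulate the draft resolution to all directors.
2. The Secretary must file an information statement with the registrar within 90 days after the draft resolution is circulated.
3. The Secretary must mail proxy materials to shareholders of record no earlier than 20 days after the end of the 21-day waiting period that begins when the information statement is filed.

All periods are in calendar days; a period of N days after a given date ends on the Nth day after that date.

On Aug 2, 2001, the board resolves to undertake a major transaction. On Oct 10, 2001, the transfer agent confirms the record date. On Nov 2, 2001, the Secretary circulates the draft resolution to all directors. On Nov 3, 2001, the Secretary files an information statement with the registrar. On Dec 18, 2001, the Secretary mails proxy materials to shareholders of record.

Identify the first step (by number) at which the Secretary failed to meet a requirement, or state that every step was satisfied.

Step 1

Step 1 — counting 88 days from Aug 2, 2001 (when the board resolution is passed) gives a deadline of Oct 29, 2001; not done until Nov 2, 2001, 4 days after the deadline.
The analysis stops there.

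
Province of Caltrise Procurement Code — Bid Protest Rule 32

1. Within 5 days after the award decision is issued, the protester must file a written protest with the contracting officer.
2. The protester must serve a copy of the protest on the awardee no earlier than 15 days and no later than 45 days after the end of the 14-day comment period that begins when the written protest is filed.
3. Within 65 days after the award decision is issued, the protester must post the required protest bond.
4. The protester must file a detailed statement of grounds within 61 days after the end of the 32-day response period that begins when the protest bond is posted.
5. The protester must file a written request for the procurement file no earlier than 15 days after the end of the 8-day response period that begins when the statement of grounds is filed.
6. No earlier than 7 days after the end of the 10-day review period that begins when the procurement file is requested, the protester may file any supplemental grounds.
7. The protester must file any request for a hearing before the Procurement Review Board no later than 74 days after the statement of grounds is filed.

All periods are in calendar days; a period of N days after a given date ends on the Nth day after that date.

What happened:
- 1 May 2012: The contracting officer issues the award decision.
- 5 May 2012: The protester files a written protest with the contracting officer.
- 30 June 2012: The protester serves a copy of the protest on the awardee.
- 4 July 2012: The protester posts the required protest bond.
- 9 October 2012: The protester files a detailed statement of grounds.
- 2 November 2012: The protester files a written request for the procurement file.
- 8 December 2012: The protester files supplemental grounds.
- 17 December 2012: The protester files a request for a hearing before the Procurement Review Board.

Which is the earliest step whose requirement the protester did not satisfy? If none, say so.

Step 4

Step 1: 5 days after 1 May 2012 (when the award decision is issued) is 6 May 2012; done 5 May 2012 — timely.
Step 2: the window is 15–45 days after 19 May 2012 (end of the 14-day comment period, which began when the written protest is filed on 5 May 2012), so 3 June 2012 through 3 July 2012; done 30 June 2012, which is between those dates.
Step 3: 65 days after 1 May 2012 (when the award decision is issued) is 5 July 2012; done 4 July 2012 — timely.
Step 4: 61 days after 5 August 2012 (end of the 32-day response period, which began when the protest bond is posted on 4 July 2012) is 5 October 2012; not done until 9 October 2012, 4 days after the deadline.
The analysis stops there.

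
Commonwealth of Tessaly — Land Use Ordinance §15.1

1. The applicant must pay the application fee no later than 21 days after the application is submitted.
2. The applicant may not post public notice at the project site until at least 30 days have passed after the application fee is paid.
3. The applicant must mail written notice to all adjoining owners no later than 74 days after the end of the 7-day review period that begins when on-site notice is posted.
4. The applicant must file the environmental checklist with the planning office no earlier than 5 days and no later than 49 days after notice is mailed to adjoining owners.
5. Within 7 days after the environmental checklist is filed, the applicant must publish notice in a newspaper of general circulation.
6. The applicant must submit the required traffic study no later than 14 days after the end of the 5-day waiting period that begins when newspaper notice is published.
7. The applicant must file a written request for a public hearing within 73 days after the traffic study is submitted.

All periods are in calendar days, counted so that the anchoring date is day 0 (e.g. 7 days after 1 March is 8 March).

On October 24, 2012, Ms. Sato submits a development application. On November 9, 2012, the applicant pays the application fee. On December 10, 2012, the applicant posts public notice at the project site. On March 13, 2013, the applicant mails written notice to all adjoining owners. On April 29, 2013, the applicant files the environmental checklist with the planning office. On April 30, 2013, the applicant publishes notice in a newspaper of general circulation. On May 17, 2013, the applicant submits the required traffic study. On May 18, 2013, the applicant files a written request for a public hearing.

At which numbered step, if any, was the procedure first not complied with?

(1) due by October 24, 2012 + 21 days = November 14, 2012; completed November 9, 2012, before the deadline.
(2) permitted from November 9, 2012 + 30 days = December 9, 2012 onward; done December 10, 2012, after the minimum wait.
(3) due by December 17, 2012 + 74 days = March 1, 2013; done March 13, 2013 — 12 days late.
Later steps need not be reached.

Step 3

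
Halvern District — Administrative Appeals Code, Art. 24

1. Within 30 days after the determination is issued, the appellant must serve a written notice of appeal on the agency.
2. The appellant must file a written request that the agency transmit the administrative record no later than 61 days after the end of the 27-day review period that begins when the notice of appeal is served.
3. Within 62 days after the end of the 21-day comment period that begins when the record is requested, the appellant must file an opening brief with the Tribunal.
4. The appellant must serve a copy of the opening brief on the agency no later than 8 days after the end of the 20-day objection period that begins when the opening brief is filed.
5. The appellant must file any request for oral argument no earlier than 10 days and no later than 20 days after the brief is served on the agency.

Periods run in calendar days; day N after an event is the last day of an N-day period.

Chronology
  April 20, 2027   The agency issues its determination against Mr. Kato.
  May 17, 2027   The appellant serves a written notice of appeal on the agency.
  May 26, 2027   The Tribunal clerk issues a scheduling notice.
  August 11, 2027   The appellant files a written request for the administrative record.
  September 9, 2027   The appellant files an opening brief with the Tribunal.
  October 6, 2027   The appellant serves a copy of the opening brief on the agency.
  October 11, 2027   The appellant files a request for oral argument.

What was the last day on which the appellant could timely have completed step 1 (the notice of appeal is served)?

Step 1 runs from April 20, 2027, when the determination is issued. 30 days after April 20, 2027 is May 20, 2027.

May 20, 2027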